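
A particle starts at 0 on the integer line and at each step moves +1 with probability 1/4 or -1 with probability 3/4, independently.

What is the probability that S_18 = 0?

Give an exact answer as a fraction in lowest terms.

To be at 0 after 18 steps: need exactly 9 steps of +1 and 9 of -1.
Number of such sequences: C(18,9) = 48620
Each has probability (1/4)^9 · (3/4)^9 = 19683/68719476736
P = 48620 · 19683/68719476736 = 239246865/17179869184

Answer: 239246865/17179869184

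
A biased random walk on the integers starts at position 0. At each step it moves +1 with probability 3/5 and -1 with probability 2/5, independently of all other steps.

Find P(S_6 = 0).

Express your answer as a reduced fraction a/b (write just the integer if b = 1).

To reach position 0 after 6 steps: need 3 steps of +1 and 3 steps of -1.
Number of such sequences: C(6,3) = 20
Each has probability (3/5)^3 · (2/5)^3 = 216/15625
P = 20 · 216/15625 = 864/3125

Answer: 864/3125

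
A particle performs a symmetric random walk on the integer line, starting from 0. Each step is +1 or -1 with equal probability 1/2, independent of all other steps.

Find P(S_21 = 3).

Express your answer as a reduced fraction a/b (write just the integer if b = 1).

Answer: 146965/1048576

Derivation:
To reach position 3 after 21 steps: need 12 steps of +1 and 9 of -1.
Favorable paths: C(21,12) = 293930
Total paths: 2^21 = 2097152
P = 293930/2097152 = 146965/1048576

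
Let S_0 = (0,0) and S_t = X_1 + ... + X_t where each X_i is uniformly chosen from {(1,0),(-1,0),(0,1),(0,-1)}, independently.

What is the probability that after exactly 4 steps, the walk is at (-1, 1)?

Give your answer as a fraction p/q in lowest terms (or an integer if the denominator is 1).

Answer: 3/32

Derivation:
Let h be the number of horizontal steps (so 4-h are vertical). To end at (-1,1) need (h-1)/2 right-steps and ((4-h)+1)/2 up-steps.
Sum over h with 1 ≤ h ≤ 3, h ≡ 1 (mod 2), 4-h ≡ 1 (mod 2):
h=1: C(4,1)·C(1,0)·C(3,2) = 4·1·3 = 12
h=3: C(4,3)·C(3,1)·C(1,1) = 4·3·1 = 12
Total favorable: 24
Total paths: 4^4 = 256
P = 24/256 = 3/32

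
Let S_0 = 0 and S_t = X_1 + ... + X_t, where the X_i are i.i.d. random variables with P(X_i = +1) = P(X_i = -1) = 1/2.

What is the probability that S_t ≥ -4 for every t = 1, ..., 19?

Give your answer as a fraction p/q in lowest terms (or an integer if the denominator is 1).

Let f(t,s) = #length-t paths at position s with S_1..S_t all ≥ -4.
f(t,s) = f(t-1,s-1) + f(t-1,s+1) for s ≥ -4; f(t,s) = 0 for s < -4.
t=0: f(0,0)=1
t=1: f(1,-1)=1 f(1,1)=1
t=2: f(2,-2)=1 f(2,0)=2 f(2,2)=1
t=3: f(3,-3)=1 f(3,-1)=3 f(3,1)=3 f(3,3)=1
t=4: f(4,-4)=1 f(4,-2)=4 f(4,0)=6 f(4,2)=4 f(4,4)=1
t=5: f(5,-3)=5 f(5,-1)=10 f(5,1)=10 f(5,3)=5 f(5,5)=1
t=6: f(6,-4)=5 f(6,-2)=15 f(6,0)=20 f(6,2)=15 f(6,4)=6 f(6,6)=1
t=7: f(7,-3)=20 f(7,-1)=35 f(7,1)=35 f(7,3)=21 f(7,5)=7 f(7,7)=1
t=8: f(8,-4)=20 f(8,-2)=55 f(8,0)=70 f(8,2)=56 f(8,4)=28 f(8,6)=8 f(8,8)=1
t=9: f(9,-3)=75 f(9,-1)=125 f(9,1)=126 f(9,3)=84 f(9,5)=36 f(9,7)=9 f(9,9)=1
t=10: f(10,-4)=75 f(10,-2)=200 f(10,0)=251 f(10,2)=210 f(10,4)=120 f(10,6)=45 f(10,8)=10 f(10,10)=1
t=11: f(11,-3)=275 f(11,-1)=451 f(11,1)=461 f(11,3)=330 f(11,5)=165 f(11,7)=55 f(11,9)=11 f(11,11)=1
t=12: f(12,-4)=275 f(12,-2)=726 f(12,0)=912 f(12,2)=791 f(12,4)=495 f(12,6)=220 f(12,8)=66 f(12,10)=12 f(12,12)=1
t=13: f(13,-3)=1001 f(13,-1)=1638 f(13,1)=1703 f(13,3)=1286 f(13,5)=715 f(13,7)=286 f(13,9)=78 f(13,11)=13 f(13,13)=1
t=14: f(14,-4)=1001 f(14,-2)=2639 f(14,0)=3341 f(14,2)=2989 f(14,4)=2001 f(14,6)=1001 f(14,8)=364 f(14,10)=91 f(14,12)=14 f(14,14)=1
t=15: f(15,-3)=3640 f(15,-1)=5980 f(15,1)=6330 f(15,3)=4990 f(15,5)=3002 f(15,7)=1365 f(15,9)=455 f(15,11)=105 f(15,13)=15 f(15,15)=1
t=16: f(16,-4)=3640 f(16,-2)=9620 f(16,0)=12310 f(16,2)=11320 f(16,4)=7992 f(16,6)=4367 f(16,8)=1820 f(16,10)=560 f(16,12)=120 f(16,14)=16 f(16,16)=1
t=17: f(17,-3)=13260 f(17,-1)=21930 f(17,1)=23630 f(17,3)=19312 f(17,5)=12359 f(17,7)=6187 f(17,9)=2380 f(17,11)=680 f(17,13)=136 f(17,15)=17 f(17,17)=1
t=18: f(18,-4)=13260 f(18,-2)=35190 f(18,0)=45560 f(18,2)=42942 f(18,4)=31671 f(18,6)=18546 f(18,8)=8567 f(18,10)=3060 f(18,12)=816 f(18,14)=153 f(18,16)=18 f(18,18)=1
t=19: f(19,-3)=48450 f(19,-1)=80750 f(19,1)=88502 f(19,3)=74613 f(19,5)=50217 f(19,7)=27113 f(19,9)=11627 f(19,11)=3876 f(19,13)=969 f(19,15)=171 f(19,17)=19 f(19,19)=1
Σ_s f(19,s) = 386308
P = 386308/524288 = 96577/131072

Answer: 96577/131072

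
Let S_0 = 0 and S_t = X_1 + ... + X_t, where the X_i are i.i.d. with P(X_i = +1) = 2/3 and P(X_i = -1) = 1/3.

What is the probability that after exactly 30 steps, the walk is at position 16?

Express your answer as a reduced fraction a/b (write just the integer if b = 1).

Answer: 632501043200/7625597484987

Derivation:
To reach position 16 after 30 steps: need 23 steps of +1 and 7 steps of -1.
Number of such sequences: C(30,23) = 2035800
Each has probability (2/3)^23 · (1/3)^7 = 8388608/205891132094649
P = 2035800 · 8388608/205891132094649 = 632501043200/7625597484987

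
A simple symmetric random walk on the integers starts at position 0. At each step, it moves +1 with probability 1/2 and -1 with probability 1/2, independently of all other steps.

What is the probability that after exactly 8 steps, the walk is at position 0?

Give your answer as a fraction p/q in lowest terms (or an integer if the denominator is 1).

To return to 0 after 8 steps: need exactly 4 steps of +1 and 4 of -1.
Favorable paths: C(8,4) = 70
Total paths: 2^8 = 256
P = 70/256 = 35/128

Answer: 35/128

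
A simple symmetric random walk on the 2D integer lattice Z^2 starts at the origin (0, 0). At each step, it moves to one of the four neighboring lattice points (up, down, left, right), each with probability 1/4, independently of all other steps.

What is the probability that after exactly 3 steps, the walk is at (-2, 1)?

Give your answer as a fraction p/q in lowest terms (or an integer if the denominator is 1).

Let h be the number of horizontal steps (so 3-h are vertical). To end at (-2,1) need (h-2)/2 right-steps and ((3-h)+1)/2 up-steps.
Sum over h with 2 ≤ h ≤ 2, h ≡ 0 (mod 2), 3-h ≡ 1 (mod 2):
h=2: C(3,2)·C(2,0)·C(1,1) = 3·1·1 = 3
Total favorable: 3
Total paths: 4^3 = 64
P = 3/64 = 3/64

Answer: 3/64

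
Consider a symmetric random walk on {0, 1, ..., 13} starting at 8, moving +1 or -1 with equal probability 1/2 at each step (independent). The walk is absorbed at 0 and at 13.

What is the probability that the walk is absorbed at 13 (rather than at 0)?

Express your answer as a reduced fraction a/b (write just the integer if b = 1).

Symmetric walk (p = 1/2): the harmonic-function argument gives P(hit 13 before 0 | start at 8) = a/N.
P = 8/13 = 8/13

Answer: 8/13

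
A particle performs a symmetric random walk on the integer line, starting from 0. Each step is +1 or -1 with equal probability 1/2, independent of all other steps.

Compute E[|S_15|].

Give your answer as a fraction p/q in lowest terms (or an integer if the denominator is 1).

Answer: 6435/2048

Derivation:
S_15 takes values m ≡ 1 (mod 2) with |m| ≤ 15; P(S_15=m) = C(15,(15+m)/2)/2^15.
Total paths: 2^15 = 32768
Distribution: P(S=-15)=1/32768, P(S=-13)=15/32768, P(S=-11)=105/32768, P(S=-9)=455/32768, P(S=-7)=1365/32768, P(S=-5)=3003/32768, P(S=-3)=5005/32768, P(S=-1)=6435/32768, P(S=1)=6435/32768, P(S=3)=5005/32768, P(S=5)=3003/32768, P(S=7)=1365/32768, P(S=9)=455/32768, P(S=11)=105/32768, P(S=13)=15/32768, P(S=15)=1/32768
E[|S_15|] = Σ_m |m|·P(S_15=m) = 102960/32768 = 6435/2048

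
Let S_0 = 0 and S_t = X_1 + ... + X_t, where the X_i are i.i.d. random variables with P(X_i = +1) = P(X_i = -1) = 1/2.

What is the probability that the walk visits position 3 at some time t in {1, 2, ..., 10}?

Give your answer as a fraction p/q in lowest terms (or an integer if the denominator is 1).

Answer: 11/32

Derivation:
Count via complement. Let g(t,s) = #length-t paths at position s with S_1..S_t all ≠ 3.
g(t,s) = g(t-1,s-1) + g(t-1,s+1) for s ≠ 3; g(t,3) = 0.
t=0: g(0,0)=1
t=1: g(1,-1)=1 g(1,1)=1
t=2: g(2,-2)=1 g(2,0)=2 g(2,2)=1
t=3: g(3,-3)=1 g(3,-1)=3 g(3,1)=3
t=4: g(4,-4)=1 g(4,-2)=4 g(4,0)=6 g(4,2)=3
t=5: g(5,-5)=1 g(5,-3)=5 g(5,-1)=10 g(5,1)=9
t=6: g(6,-6)=1 g(6,-4)=6 g(6,-2)=15 g(6,0)=19 g(6,2)=9
t=7: g(7,-7)=1 g(7,-5)=7 g(7,-3)=21 g(7,-1)=34 g(7,1)=28
t=8: g(8,-8)=1 g(8,-6)=8 g(8,-4)=28 g(8,-2)=55 g(8,0)=62 g(8,2)=28
t=9: g(9,-9)=1 g(9,-7)=9 g(9,-5)=36 g(9,-3)=83 g(9,-1)=117 g(9,1)=90
t=10: g(10,-10)=1 g(10,-8)=10 g(10,-6)=45 g(10,-4)=119 g(10,-2)=200 g(10,0)=207 g(10,2)=90
Paths never hitting 3: Σ_s g(10,s) = 672
Paths hitting 3: 2^10 - 672 = 352
P = 352/1024 = 11/32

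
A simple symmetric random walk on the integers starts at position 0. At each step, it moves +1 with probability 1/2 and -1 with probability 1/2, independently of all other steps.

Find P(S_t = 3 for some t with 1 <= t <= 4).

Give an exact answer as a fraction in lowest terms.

Answer: 1/8

Derivation:
Count via complement. Let g(t,s) = #length-t paths at position s with S_1..S_t all ≠ 3.
g(t,s) = g(t-1,s-1) + g(t-1,s+1) for s ≠ 3; g(t,3) = 0.
t=0: g(0,0)=1
t=1: g(1,-1)=1 g(1,1)=1
t=2: g(2,-2)=1 g(2,0)=2 g(2,2)=1
t=3: g(3,-3)=1 g(3,-1)=3 g(3,1)=3
t=4: g(4,-4)=1 g(4,-2)=4 g(4,0)=6 g(4,2)=3
Paths never hitting 3: Σ_s g(4,s) = 14
Paths hitting 3: 2^4 - 14 = 2
P = 2/16 = 1/8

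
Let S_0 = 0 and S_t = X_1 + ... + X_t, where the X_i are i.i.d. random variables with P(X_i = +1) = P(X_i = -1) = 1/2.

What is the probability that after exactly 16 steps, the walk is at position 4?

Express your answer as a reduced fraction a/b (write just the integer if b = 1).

To reach position 4 after 16 steps: need 10 steps of +1 and 6 of -1.
Favorable paths: C(16,10) = 8008
Total paths: 2^16 = 65536
P = 8008/65536 = 1001/8192

Answer: 1001/8192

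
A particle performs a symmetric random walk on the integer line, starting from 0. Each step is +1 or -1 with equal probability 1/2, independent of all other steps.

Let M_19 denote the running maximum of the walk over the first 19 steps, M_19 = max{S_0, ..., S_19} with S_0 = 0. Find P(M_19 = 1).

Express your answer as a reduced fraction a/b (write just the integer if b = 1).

Answer: 46189/262144

Derivation:
Let M_19 = max(S_0,...,S_19). Use the reflection principle: for j ≥ 1, #{paths with M_19 ≥ j} = #{S_19 ≥ j} + #{S_19 ≥ j+1}.
By reflection, #{M_19 ≥ 1} = #{S_19 ≥ 1} + #{S_19 ≥ 2} = 262144 + 169766 = 431910.
#{M_19 ≥ 2} = #{S_19 ≥ 2} + #{S_19 ≥ 3} = 169766 + 169766 = 339532.
#{M_19 = 1} = 431910 - 339532 = 92378.
P(M_19 = 1) = 92378/524288 = 46189/262144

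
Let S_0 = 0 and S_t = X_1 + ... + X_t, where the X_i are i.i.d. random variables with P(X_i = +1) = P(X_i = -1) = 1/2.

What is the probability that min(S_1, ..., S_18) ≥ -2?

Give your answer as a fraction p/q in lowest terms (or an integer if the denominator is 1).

Let f(t,s) = #length-t paths at position s with S_1..S_t all ≥ -2.
f(t,s) = f(t-1,s-1) + f(t-1,s+1) for s ≥ -2; f(t,s) = 0 for s < -2.
t=0: f(0,0)=1
t=1: f(1,-1)=1 f(1,1)=1
t=2: f(2,-2)=1 f(2,0)=2 f(2,2)=1
t=3: f(3,-1)=3 f(3,1)=3 f(3,3)=1
t=4: f(4,-2)=3 f(4,0)=6 f(4,2)=4 f(4,4)=1
t=5: f(5,-1)=9 f(5,1)=10 f(5,3)=5 f(5,5)=1
t=6: f(6,-2)=9 f(6,0)=19 f(6,2)=15 f(6,4)=6 f(6,6)=1
t=7: f(7,-1)=28 f(7,1)=34 f(7,3)=21 f(7,5)=7 f(7,7)=1
t=8: f(8,-2)=28 f(8,0)=62 f(8,2)=55 f(8,4)=28 f(8,6)=8 f(8,8)=1
t=9: f(9,-1)=90 f(9,1)=117 f(9,3)=83 f(9,5)=36 f(9,7)=9 f(9,9)=1
t=10: f(10,-2)=90 f(10,0)=207 f(10,2)=200 f(10,4)=119 f(10,6)=45 f(10,8)=10 f(10,10)=1
t=11: f(11,-1)=297 f(11,1)=407 f(11,3)=319 f(11,5)=164 f(11,7)=55 f(11,9)=11 f(11,11)=1
t=12: f(12,-2)=297 f(12,0)=704 f(12,2)=726 f(12,4)=483 f(12,6)=219 f(12,8)=66 f(12,10)=12 f(12,12)=1
t=13: f(13,-1)=1001 f(13,1)=1430 f(13,3)=1209 f(13,5)=702 f(13,7)=285 f(13,9)=78 f(13,11)=13 f(13,13)=1
t=14: f(14,-2)=1001 f(14,0)=2431 f(14,2)=2639 f(14,4)=1911 f(14,6)=987 f(14,8)=363 f(14,10)=91 f(14,12)=14 f(14,14)=1
t=15: f(15,-1)=3432 f(15,1)=5070 f(15,3)=4550 f(15,5)=2898 f(15,7)=1350 f(15,9)=454 f(15,11)=105 f(15,13)=15 f(15,15)=1
t=16: f(16,-2)=3432 f(16,0)=8502 f(16,2)=9620 f(16,4)=7448 f(16,6)=4248 f(16,8)=1804 f(16,10)=559 f(16,12)=120 f(16,14)=16 f(16,16)=1
t=17: f(17,-1)=11934 f(17,1)=18122 f(17,3)=17068 f(17,5)=11696 f(17,7)=6052 f(17,9)=2363 f(17,11)=679 f(17,13)=136 f(17,15)=17 f(17,17)=1
t=18: f(18,-2)=11934 f(18,0)=30056 f(18,2)=35190 f(18,4)=28764 f(18,6)=17748 f(18,8)=8415 f(18,10)=3042 f(18,12)=815 f(18,14)=153 f(18,16)=18 f(18,18)=1
Σ_s f(18,s) = 136136
P = 136136/262144 = 17017/32768

Answer: 17017/32768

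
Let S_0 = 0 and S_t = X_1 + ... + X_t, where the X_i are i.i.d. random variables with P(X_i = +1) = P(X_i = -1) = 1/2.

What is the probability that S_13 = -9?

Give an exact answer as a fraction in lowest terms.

Answer: 39/4096

Derivation:
To reach position -9 after 13 steps: need 2 steps of +1 and 11 of -1.
Favorable paths: C(13,2) = 78
Total paths: 2^13 = 8192
P = 78/8192 = 39/4096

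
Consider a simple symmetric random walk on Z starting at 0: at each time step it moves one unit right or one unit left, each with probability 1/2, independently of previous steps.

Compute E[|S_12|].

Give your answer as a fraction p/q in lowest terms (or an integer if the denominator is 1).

S_12 takes values m ≡ 0 (mod 2) with |m| ≤ 12; P(S_12=m) = C(12,(12+m)/2)/2^12.
Total paths: 2^12 = 4096
Distribution: P(S=-12)=1/4096, P(S=-10)=12/4096, P(S=-8)=66/4096, P(S=-6)=220/4096, P(S=-4)=495/4096, P(S=-2)=792/4096, P(S=0)=924/4096, P(S=2)=792/4096, P(S=4)=495/4096, P(S=6)=220/4096, P(S=8)=66/4096, P(S=10)=12/4096, P(S=12)=1/4096
E[|S_12|] = Σ_m |m|·P(S_12=m) = 11088/4096 = 693/256

Answer: 693/256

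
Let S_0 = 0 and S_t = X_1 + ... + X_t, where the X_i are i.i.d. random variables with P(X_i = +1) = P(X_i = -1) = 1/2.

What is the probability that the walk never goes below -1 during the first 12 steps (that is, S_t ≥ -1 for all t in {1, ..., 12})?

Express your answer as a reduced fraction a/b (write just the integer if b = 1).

Let f(t,s) = #length-t paths at position s with S_1..S_t all ≥ -1.
f(t,s) = f(t-1,s-1) + f(t-1,s+1) for s ≥ -1; f(t,s) = 0 for s < -1.
t=0: f(0,0)=1
t=1: f(1,-1)=1 f(1,1)=1
t=2: f(2,0)=2 f(2,2)=1
t=3: f(3,-1)=2 f(3,1)=3 f(3,3)=1
t=4: f(4,0)=5 f(4,2)=4 f(4,4)=1
t=5: f(5,-1)=5 f(5,1)=9 f(5,3)=5 f(5,5)=1
t=6: f(6,0)=14 f(6,2)=14 f(6,4)=6 f(6,6)=1
t=7: f(7,-1)=14 f(7,1)=28 f(7,3)=20 f(7,5)=7 f(7,7)=1
t=8: f(8,0)=42 f(8,2)=48 f(8,4)=27 f(8,6)=8 f(8,8)=1
t=9: f(9,-1)=42 f(9,1)=90 f(9,3)=75 f(9,5)=35 f(9,7)=9 f(9,9)=1
t=10: f(10,0)=132 f(10,2)=165 f(10,4)=110 f(10,6)=44 f(10,8)=10 f(10,10)=1
t=11: f(11,-1)=132 f(11,1)=297 f(11,3)=275 f(11,5)=154 f(11,7)=54 f(11,9)=11 f(11,11)=1
t=12: f(12,0)=429 f(12,2)=572 f(12,4)=429 f(12,6)=208 f(12,8)=65 f(12,10)=12 f(12,12)=1
Σ_s f(12,s) = 1716
P = 1716/4096 = 429/1024

Answer: 429/1024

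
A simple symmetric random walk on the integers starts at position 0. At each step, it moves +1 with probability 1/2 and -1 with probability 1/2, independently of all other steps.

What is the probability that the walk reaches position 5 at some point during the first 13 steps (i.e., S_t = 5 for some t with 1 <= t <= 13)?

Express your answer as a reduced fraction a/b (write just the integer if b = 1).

Count via complement. Let g(t,s) = #length-t paths at position s with S_1..S_t all ≠ 5.
g(t,s) = g(t-1,s-1) + g(t-1,s+1) for s ≠ 5; g(t,5) = 0.
t=0: g(0,0)=1
t=1: g(1,-1)=1 g(1,1)=1
t=2: g(2,-2)=1 g(2,0)=2 g(2,2)=1
t=3: g(3,-3)=1 g(3,-1)=3 g(3,1)=3 g(3,3)=1
t=4: g(4,-4)=1 g(4,-2)=4 g(4,0)=6 g(4,2)=4 g(4,4)=1
t=5: g(5,-5)=1 g(5,-3)=5 g(5,-1)=10 g(5,1)=10 g(5,3)=5
t=6: g(6,-6)=1 g(6,-4)=6 g(6,-2)=15 g(6,0)=20 g(6,2)=15 g(6,4)=5
t=7: g(7,-7)=1 g(7,-5)=7 g(7,-3)=21 g(7,-1)=35 g(7,1)=35 g(7,3)=20
t=8: g(8,-8)=1 g(8,-6)=8 g(8,-4)=28 g(8,-2)=56 g(8,0)=70 g(8,2)=55 g(8,4)=20
t=9: g(9,-9)=1 g(9,-7)=9 g(9,-5)=36 g(9,-3)=84 g(9,-1)=126 g(9,1)=125 g(9,3)=75
t=10: g(10,-10)=1 g(10,-8)=10 g(10,-6)=45 g(10,-4)=120 g(10,-2)=210 g(10,0)=251 g(10,2)=200 g(10,4)=75
t=11: g(11,-11)=1 g(11,-9)=11 g(11,-7)=55 g(11,-5)=165 g(11,-3)=330 g(11,-1)=461 g(11,1)=451 g(11,3)=275
t=12: g(12,-12)=1 g(12,-10)=12 g(12,-8)=66 g(12,-6)=220 g(12,-4)=495 g(12,-2)=791 g(12,0)=912 g(12,2)=726 g(12,4)=275
t=13: g(13,-13)=1 g(13,-11)=13 g(13,-9)=78 g(13,-7)=286 g(13,-5)=715 g(13,-3)=1286 g(13,-1)=1703 g(13,1)=1638 g(13,3)=1001
Paths never hitting 5: Σ_s g(13,s) = 6721
Paths hitting 5: 2^13 - 6721 = 1471
P = 1471/8192 = 1471/8192

Answer: 1471/8192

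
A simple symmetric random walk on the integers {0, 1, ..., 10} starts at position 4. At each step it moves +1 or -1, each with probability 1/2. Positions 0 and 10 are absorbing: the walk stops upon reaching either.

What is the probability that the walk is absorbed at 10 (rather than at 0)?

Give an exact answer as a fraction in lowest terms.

Answer: 2/5

Derivation:
Symmetric walk (p = 1/2): the harmonic-function argument gives P(hit 10 before 0 | start at 4) = a/N.
P = 4/10 = 2/5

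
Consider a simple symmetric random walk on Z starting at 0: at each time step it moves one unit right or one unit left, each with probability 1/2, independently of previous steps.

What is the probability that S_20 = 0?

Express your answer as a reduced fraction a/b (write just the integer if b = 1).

Answer: 46189/262144

Derivation:
To return to 0 after 20 steps: need exactly 10 steps of +1 and 10 of -1.
Favorable paths: C(20,10) = 184756
Total paths: 2^20 = 1048576
P = 184756/1048576 = 46189/262144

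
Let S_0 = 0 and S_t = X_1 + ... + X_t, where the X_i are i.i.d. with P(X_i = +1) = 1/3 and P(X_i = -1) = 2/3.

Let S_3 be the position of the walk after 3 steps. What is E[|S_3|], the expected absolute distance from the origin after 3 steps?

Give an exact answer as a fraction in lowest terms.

S_3 takes values m ≡ 1 (mod 2) with |m| ≤ 3; P(S_3=m) = C(3,(3+m)/2) · (1/3)^((3+m)/2) · (2/3)^((3-m)/2).
Distribution: P(S=-3)=8/27, P(S=-1)=4/9, P(S=1)=2/9, P(S=3)=1/27
E[|S_3|] = Σ_m |m|·P(S_3=m) = 5/3

Answer: 5/3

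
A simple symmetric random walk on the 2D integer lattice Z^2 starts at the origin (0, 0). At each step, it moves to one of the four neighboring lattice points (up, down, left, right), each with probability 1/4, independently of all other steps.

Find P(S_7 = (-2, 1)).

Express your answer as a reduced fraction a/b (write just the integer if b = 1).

Answer: 735/16384

Derivation:
Let h be the number of horizontal steps (so 7-h are vertical). To end at (-2,1) need (h-2)/2 right-steps and ((7-h)+1)/2 up-steps.
Sum over h with 2 ≤ h ≤ 6, h ≡ 0 (mod 2), 7-h ≡ 1 (mod 2):
h=2: C(7,2)·C(2,0)·C(5,3) = 21·1·10 = 210
h=4: C(7,4)·C(4,1)·C(3,2) = 35·4·3 = 420
h=6: C(7,6)·C(6,2)·C(1,1) = 7·15·1 = 105
Total favorable: 735
Total paths: 4^7 = 16384
P = 735/16384 = 735/16384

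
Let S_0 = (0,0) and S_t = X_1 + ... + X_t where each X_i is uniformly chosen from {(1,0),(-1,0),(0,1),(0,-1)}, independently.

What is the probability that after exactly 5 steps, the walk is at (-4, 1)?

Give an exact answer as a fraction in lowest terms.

Answer: 5/1024

Derivation:
Let h be the number of horizontal steps (so 5-h are vertical). To end at (-4,1) need (h-4)/2 right-steps and ((5-h)+1)/2 up-steps.
Sum over h with 4 ≤ h ≤ 4, h ≡ 0 (mod 2), 5-h ≡ 1 (mod 2):
h=4: C(5,4)·C(4,0)·C(1,1) = 5·1·1 = 5
Total favorable: 5
Total paths: 4^5 = 1024
P = 5/1024 = 5/1024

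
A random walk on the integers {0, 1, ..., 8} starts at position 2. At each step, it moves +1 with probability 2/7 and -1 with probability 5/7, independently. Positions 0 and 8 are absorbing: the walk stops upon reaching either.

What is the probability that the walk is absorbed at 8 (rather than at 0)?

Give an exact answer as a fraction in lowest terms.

Answer: 64/18589

Derivation:
Biased walk: p = 2/7, q = 5/7, r = q/p = 5/2
Gambler's ruin: P(hit 8 before 0 | start at 2) = (1 - r^a)/(1 - r^N)
r^2 = 25/4; r^8 = 390625/256
P = (1 - 25/4) / (1 - 390625/256) = -21/4 / -390369/256 = 64/18589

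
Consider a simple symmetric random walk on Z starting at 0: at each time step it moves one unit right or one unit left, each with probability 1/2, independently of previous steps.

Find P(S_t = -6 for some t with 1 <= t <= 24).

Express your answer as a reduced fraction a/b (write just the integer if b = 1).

Answer: 962689/4194304

Derivation:
Count via complement. Let g(t,s) = #length-t paths at position s with S_1..S_t all ≠ -6.
g(t,s) = g(t-1,s-1) + g(t-1,s+1) for s ≠ -6; g(t,-6) = 0.
t=0: g(0,0)=1
t=1: g(1,-1)=1 g(1,1)=1
t=2: g(2,-2)=1 g(2,0)=2 g(2,2)=1
t=3: g(3,-3)=1 g(3,-1)=3 g(3,1)=3 g(3,3)=1
t=4: g(4,-4)=1 g(4,-2)=4 g(4,0)=6 g(4,2)=4 g(4,4)=1
t=5: g(5,-5)=1 g(5,-3)=5 g(5,-1)=10 g(5,1)=10 g(5,3)=5 g(5,5)=1
t=6: g(6,-4)=6 g(6,-2)=15 g(6,0)=20 g(6,2)=15 g(6,4)=6 g(6,6)=1
t=7: g(7,-5)=6 g(7,-3)=21 g(7,-1)=35 g(7,1)=35 g(7,3)=21 g(7,5)=7 g(7,7)=1
t=8: g(8,-4)=27 g(8,-2)=56 g(8,0)=70 g(8,2)=56 g(8,4)=28 g(8,6)=8 g(8,8)=1
t=9: g(9,-5)=27 g(9,-3)=83 g(9,-1)=126 g(9,1)=126 g(9,3)=84 g(9,5)=36 g(9,7)=9 g(9,9)=1
t=10: g(10,-4)=110 g(10,-2)=209 g(10,0)=252 g(10,2)=210 g(10,4)=120 g(10,6)=45 g(10,8)=10 g(10,10)=1
t=11: g(11,-5)=110 g(11,-3)=319 g(11,-1)=461 g(11,1)=462 g(11,3)=330 g(11,5)=165 g(11,7)=55 g(11,9)=11 g(11,11)=1
t=12: g(12,-4)=429 g(12,-2)=780 g(12,0)=923 g(12,2)=792 g(12,4)=495 g(12,6)=220 g(12,8)=66 g(12,10)=12 g(12,12)=1
t=13: g(13,-5)=429 g(13,-3)=1209 g(13,-1)=1703 g(13,1)=1715 g(13,3)=1287 g(13,5)=715 g(13,7)=286 g(13,9)=78 g(13,11)=13 g(13,13)=1
t=14: g(14,-4)=1638 g(14,-2)=2912 g(14,0)=3418 g(14,2)=3002 g(14,4)=2002 g(14,6)=1001 g(14,8)=364 g(14,10)=91 g(14,12)=14 g(14,14)=1
t=15: g(15,-5)=1638 g(15,-3)=4550 g(15,-1)=6330 g(15,1)=6420 g(15,3)=5004 g(15,5)=3003 g(15,7)=1365 g(15,9)=455 g(15,11)=105 g(15,13)=15 g(15,15)=1
t=16: g(16,-4)=6188 g(16,-2)=10880 g(16,0)=12750 g(16,2)=11424 g(16,4)=8007 g(16,6)=4368 g(16,8)=1820 g(16,10)=560 g(16,12)=120 g(16,14)=16 g(16,16)=1
t=17: g(17,-5)=6188 g(17,-3)=17068 g(17,-1)=23630 g(17,1)=24174 g(17,3)=19431 g(17,5)=12375 g(17,7)=6188 g(17,9)=2380 g(17,11)=680 g(17,13)=136 g(17,15)=17 g(17,17)=1
t=18: g(18,-4)=23256 g(18,-2)=40698 g(18,0)=47804 g(18,2)=43605 g(18,4)=31806 g(18,6)=18563 g(18,8)=8568 g(18,10)=3060 g(18,12)=816 g(18,14)=153 g(18,16)=18 g(18,18)=1
t=19: g(19,-5)=23256 g(19,-3)=63954 g(19,-1)=88502 g(19,1)=91409 g(19,3)=75411 g(19,5)=50369 g(19,7)=27131 g(19,9)=11628 g(19,11)=3876 g(19,13)=969 g(19,15)=171 g(19,17)=19 g(19,19)=1
t=20: g(20,-4)=87210 g(20,-2)=152456 g(20,0)=179911 g(20,2)=166820 g(20,4)=125780 g(20,6)=77500 g(20,8)=38759 g(20,10)=15504 g(20,12)=4845 g(20,14)=1140 g(20,16)=190 g(20,18)=20 g(20,20)=1
t=21: g(21,-5)=87210 g(21,-3)=239666 g(21,-1)=332367 g(21,1)=346731 g(21,3)=292600 g(21,5)=203280 g(21,7)=116259 g(21,9)=54263 g(21,11)=20349 g(21,13)=5985 g(21,15)=1330 g(21,17)=210 g(21,19)=21 g(21,21)=1
t=22: g(22,-4)=326876 g(22,-2)=572033 g(22,0)=679098 g(22,2)=639331 g(22,4)=495880 g(22,6)=319539 g(22,8)=170522 g(22,10)=74612 g(22,12)=26334 g(22,14)=7315 g(22,16)=1540 g(22,18)=231 g(22,20)=22 g(22,22)=1
t=23: g(23,-5)=326876 g(23,-3)=898909 g(23,-1)=1251131 g(23,1)=1318429 g(23,3)=1135211 g(23,5)=815419 g(23,7)=490061 g(23,9)=245134 g(23,11)=100946 g(23,13)=33649 g(23,15)=8855 g(23,17)=1771 g(23,19)=253 g(23,21)=23 g(23,23)=1
t=24: g(24,-4)=1225785 g(24,-2)=2150040 g(24,0)=2569560 g(24,2)=2453640 g(24,4)=1950630 g(24,6)=1305480 g(24,8)=735195 g(24,10)=346080 g(24,12)=134595 g(24,14)=42504 g(24,16)=10626 g(24,18)=2024 g(24,20)=276 g(24,22)=24 g(24,24)=1
Paths never hitting -6: Σ_s g(24,s) = 12926460
Paths hitting -6: 2^24 - 12926460 = 3850756
P = 3850756/16777216 = 962689/4194304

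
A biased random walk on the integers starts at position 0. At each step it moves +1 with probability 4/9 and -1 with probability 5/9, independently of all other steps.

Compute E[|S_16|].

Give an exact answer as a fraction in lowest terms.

Answer: 2129747399661872/617673396283947

Derivation:
S_16 takes values m ≡ 0 (mod 2) with |m| ≤ 16; P(S_16=m) = C(16,(16+m)/2) · (4/9)^((16+m)/2) · (5/9)^((16-m)/2).
Distribution: P(S=-16)=152587890625/1853020188851841, P(S=-14)=1953125000000/1853020188851841, P(S=-12)=3906250000000/617673396283947, P(S=-10)=43750000000000/1853020188851841, P(S=-8)=113750000000000/1853020188851841, P(S=-6)=72800000000000/617673396283947, P(S=-4)=320320000000000/1853020188851841, P(S=-2)=366080000000000/1853020188851841, P(S=0)=36608000000000/205891132094649, P(S=2)=234291200000000/1853020188851841, P(S=4)=131203072000000/1853020188851841, P(S=6)=19084083200000/617673396283947, P(S=8)=19084083200000/1853020188851841, P(S=10)=4697620480000/1853020188851841, P(S=12)=268435456000/617673396283947, P(S=14)=85899345920/1853020188851841, P(S=16)=4294967296/1853020188851841
E[|S_16|] = Σ_m |m|·P(S_16=m) = 2129747399661872/617673396283947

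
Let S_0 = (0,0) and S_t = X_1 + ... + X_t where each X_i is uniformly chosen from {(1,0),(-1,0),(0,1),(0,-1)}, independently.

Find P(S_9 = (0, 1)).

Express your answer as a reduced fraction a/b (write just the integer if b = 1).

Let h be the number of horizontal steps (so 9-h are vertical). To end at (0,1) need (h+0)/2 right-steps and ((9-h)+1)/2 up-steps.
Sum over h with 0 ≤ h ≤ 8, h ≡ 0 (mod 2), 9-h ≡ 1 (mod 2):
h=0: C(9,0)·C(0,0)·C(9,5) = 1·1·126 = 126
h=2: C(9,2)·C(2,1)·C(7,4) = 36·2·35 = 2520
h=4: C(9,4)·C(4,2)·C(5,3) = 126·6·10 = 7560
h=6: C(9,6)·C(6,3)·C(3,2) = 84·20·3 = 5040
h=8: C(9,8)·C(8,4)·C(1,1) = 9·70·1 = 630
Total favorable: 15876
Total paths: 4^9 = 262144
P = 15876/262144 = 3969/65536

Answer: 3969/65536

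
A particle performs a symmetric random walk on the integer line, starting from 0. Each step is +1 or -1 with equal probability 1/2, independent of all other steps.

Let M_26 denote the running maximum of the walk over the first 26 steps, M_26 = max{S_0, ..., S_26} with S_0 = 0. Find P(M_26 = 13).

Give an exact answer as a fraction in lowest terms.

Answer: 115115/33554432

Derivation:
Let M_26 = max(S_0,...,S_26). Use the reflection principle: for j ≥ 1, #{paths with M_26 ≥ j} = #{S_26 ≥ j} + #{S_26 ≥ j+1}.
By reflection, #{M_26 ≥ 13} = #{S_26 ≥ 13} + #{S_26 ≥ 14} = 313912 + 313912 = 627824.
#{M_26 ≥ 14} = #{S_26 ≥ 14} + #{S_26 ≥ 15} = 313912 + 83682 = 397594.
#{M_26 = 13} = 627824 - 397594 = 230230.
P(M_26 = 13) = 230230/67108864 = 115115/33554432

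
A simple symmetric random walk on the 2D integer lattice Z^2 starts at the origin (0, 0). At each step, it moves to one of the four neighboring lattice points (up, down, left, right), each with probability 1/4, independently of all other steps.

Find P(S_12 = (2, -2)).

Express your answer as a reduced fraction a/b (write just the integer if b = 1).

Answer: 114345/4194304

Derivation:
Let h be the number of horizontal steps (so 12-h are vertical). To end at (2,-2) need (h+2)/2 right-steps and ((12-h)-2)/2 up-steps.
Sum over h with 2 ≤ h ≤ 10, h ≡ 0 (mod 2), 12-h ≡ 0 (mod 2):
h=2: C(12,2)·C(2,2)·C(10,4) = 66·1·210 = 13860
h=4: C(12,4)·C(4,3)·C(8,3) = 495·4·56 = 110880
h=6: C(12,6)·C(6,4)·C(6,2) = 924·15·15 = 207900
h=8: C(12,8)·C(8,5)·C(4,1) = 495·56·4 = 110880
h=10: C(12,10)·C(10,6)·C(2,0) = 66·210·1 = 13860
Total favorable: 457380
Total paths: 4^12 = 16777216
P = 457380/16777216 = 114345/4194304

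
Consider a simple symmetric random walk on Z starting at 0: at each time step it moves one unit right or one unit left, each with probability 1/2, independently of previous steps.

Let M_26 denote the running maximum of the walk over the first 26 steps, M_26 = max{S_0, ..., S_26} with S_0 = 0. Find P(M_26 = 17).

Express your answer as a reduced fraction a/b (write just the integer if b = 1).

Let M_26 = max(S_0,...,S_26). Use the reflection principle: for j ≥ 1, #{paths with M_26 ≥ j} = #{S_26 ≥ j} + #{S_26 ≥ j+1}.
By reflection, #{M_26 ≥ 17} = #{S_26 ≥ 17} + #{S_26 ≥ 18} = 17902 + 17902 = 35804.
#{M_26 ≥ 18} = #{S_26 ≥ 18} + #{S_26 ≥ 19} = 17902 + 2952 = 20854.
#{M_26 = 17} = 35804 - 20854 = 14950.
P(M_26 = 17) = 14950/67108864 = 7475/33554432

Answer: 7475/33554432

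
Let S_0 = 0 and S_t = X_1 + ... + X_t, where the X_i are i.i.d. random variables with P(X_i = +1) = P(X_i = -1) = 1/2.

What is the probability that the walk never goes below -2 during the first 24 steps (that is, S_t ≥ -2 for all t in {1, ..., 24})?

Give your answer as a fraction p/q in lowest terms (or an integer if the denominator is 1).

Let f(t,s) = #length-t paths at position s with S_1..S_t all ≥ -2.
f(t,s) = f(t-1,s-1) + f(t-1,s+1) for s ≥ -2; f(t,s) = 0 for s < -2.
t=0: f(0,0)=1
t=1: f(1,-1)=1 f(1,1)=1
t=2: f(2,-2)=1 f(2,0)=2 f(2,2)=1
t=3: f(3,-1)=3 f(3,1)=3 f(3,3)=1
t=4: f(4,-2)=3 f(4,0)=6 f(4,2)=4 f(4,4)=1
t=5: f(5,-1)=9 f(5,1)=10 f(5,3)=5 f(5,5)=1
t=6: f(6,-2)=9 f(6,0)=19 f(6,2)=15 f(6,4)=6 f(6,6)=1
t=7: f(7,-1)=28 f(7,1)=34 f(7,3)=21 f(7,5)=7 f(7,7)=1
t=8: f(8,-2)=28 f(8,0)=62 f(8,2)=55 f(8,4)=28 f(8,6)=8 f(8,8)=1
t=9: f(9,-1)=90 f(9,1)=117 f(9,3)=83 f(9,5)=36 f(9,7)=9 f(9,9)=1
t=10: f(10,-2)=90 f(10,0)=207 f(10,2)=200 f(10,4)=119 f(10,6)=45 f(10,8)=10 f(10,10)=1
t=11: f(11,-1)=297 f(11,1)=407 f(11,3)=319 f(11,5)=164 f(11,7)=55 f(11,9)=11 f(11,11)=1
t=12: f(12,-2)=297 f(12,0)=704 f(12,2)=726 f(12,4)=483 f(12,6)=219 f(12,8)=66 f(12,10)=12 f(12,12)=1
t=13: f(13,-1)=1001 f(13,1)=1430 f(13,3)=1209 f(13,5)=702 f(13,7)=285 f(13,9)=78 f(13,11)=13 f(13,13)=1
t=14: f(14,-2)=1001 f(14,0)=2431 f(14,2)=2639 f(14,4)=1911 f(14,6)=987 f(14,8)=363 f(14,10)=91 f(14,12)=14 f(14,14)=1
t=15: f(15,-1)=3432 f(15,1)=5070 f(15,3)=4550 f(15,5)=2898 f(15,7)=1350 f(15,9)=454 f(15,11)=105 f(15,13)=15 f(15,15)=1
t=16: f(16,-2)=3432 f(16,0)=8502 f(16,2)=9620 f(16,4)=7448 f(16,6)=4248 f(16,8)=1804 f(16,10)=559 f(16,12)=120 f(16,14)=16 f(16,16)=1
t=17: f(17,-1)=11934 f(17,1)=18122 f(17,3)=17068 f(17,5)=11696 f(17,7)=6052 f(17,9)=2363 f(17,11)=679 f(17,13)=136 f(17,15)=17 f(17,17)=1
t=18: f(18,-2)=11934 f(18,0)=30056 f(18,2)=35190 f(18,4)=28764 f(18,6)=17748 f(18,8)=8415 f(18,10)=3042 f(18,12)=815 f(18,14)=153 f(18,16)=18 f(18,18)=1
t=19: f(19,-1)=41990 f(19,1)=65246 f(19,3)=63954 f(19,5)=46512 f(19,7)=26163 f(19,9)=11457 f(19,11)=3857 f(19,13)=968 f(19,15)=171 f(19,17)=19 f(19,19)=1
t=20: f(20,-2)=41990 f(20,0)=107236 f(20,2)=129200 f(20,4)=110466 f(20,6)=72675 f(20,8)=37620 f(20,10)=15314 f(20,12)=4825 f(20,14)=1139 f(20,16)=190 f(20,18)=20 f(20,20)=1
t=21: f(21,-1)=149226 f(21,1)=236436 f(21,3)=239666 f(21,5)=183141 f(21,7)=110295 f(21,9)=52934 f(21,11)=20139 f(21,13)=5964 f(21,15)=1329 f(21,17)=210 f(21,19)=21 f(21,21)=1
t=22: f(22,-2)=149226 f(22,0)=385662 f(22,2)=476102 f(22,4)=422807 f(22,6)=293436 f(22,8)=163229 f(22,10)=73073 f(22,12)=26103 f(22,14)=7293 f(22,16)=1539 f(22,18)=231 f(22,20)=22 f(22,22)=1
t=23: f(23,-1)=534888 f(23,1)=861764 f(23,3)=898909 f(23,5)=716243 f(23,7)=456665 f(23,9)=236302 f(23,11)=99176 f(23,13)=33396 f(23,15)=8832 f(23,17)=1770 f(23,19)=253 f(23,21)=23 f(23,23)=1
t=24: f(24,-2)=534888 f(24,0)=1396652 f(24,2)=1760673 f(24,4)=1615152 f(24,6)=1172908 f(24,8)=692967 f(24,10)=335478 f(24,12)=132572 f(24,14)=42228 f(24,16)=10602 f(24,18)=2023 f(24,20)=276 f(24,22)=24 f(24,24)=1
Σ_s f(24,s) = 7696444
P = 7696444/16777216 = 1924111/4194304

Answer: 1924111/4194304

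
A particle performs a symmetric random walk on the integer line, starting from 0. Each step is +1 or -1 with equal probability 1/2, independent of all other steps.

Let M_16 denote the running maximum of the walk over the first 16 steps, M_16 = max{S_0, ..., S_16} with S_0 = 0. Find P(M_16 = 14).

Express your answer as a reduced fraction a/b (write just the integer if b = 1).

Let M_16 = max(S_0,...,S_16). Use the reflection principle: for j ≥ 1, #{paths with M_16 ≥ j} = #{S_16 ≥ j} + #{S_16 ≥ j+1}.
By reflection, #{M_16 ≥ 14} = #{S_16 ≥ 14} + #{S_16 ≥ 15} = 17 + 1 = 18.
#{M_16 ≥ 15} = #{S_16 ≥ 15} + #{S_16 ≥ 16} = 1 + 1 = 2.
#{M_16 = 14} = 18 - 2 = 16.
P(M_16 = 14) = 16/65536 = 1/4096

Answer: 1/4096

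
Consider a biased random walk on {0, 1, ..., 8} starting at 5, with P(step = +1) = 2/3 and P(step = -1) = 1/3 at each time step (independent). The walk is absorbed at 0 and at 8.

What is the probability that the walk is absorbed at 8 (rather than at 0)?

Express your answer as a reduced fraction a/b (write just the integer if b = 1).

Answer: 248/255

Derivation:
Biased walk: p = 2/3, q = 1/3, r = q/p = 1/2
Gambler's ruin: P(hit 8 before 0 | start at 5) = (1 - r^a)/(1 - r^N)
r^5 = 1/32; r^8 = 1/256
P = (1 - 1/32) / (1 - 1/256) = 31/32 / 255/256 = 248/255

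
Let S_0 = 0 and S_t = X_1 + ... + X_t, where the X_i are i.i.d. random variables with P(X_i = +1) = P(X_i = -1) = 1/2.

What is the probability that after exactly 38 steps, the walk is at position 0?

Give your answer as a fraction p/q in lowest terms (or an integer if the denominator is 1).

Answer: 4418157975/34359738368

Derivation:
To return to 0 after 38 steps: need exactly 19 steps of +1 and 19 of -1.
Favorable paths: C(38,19) = 35345263800
Total paths: 2^38 = 274877906944
P = 35345263800/274877906944 = 4418157975/34359738368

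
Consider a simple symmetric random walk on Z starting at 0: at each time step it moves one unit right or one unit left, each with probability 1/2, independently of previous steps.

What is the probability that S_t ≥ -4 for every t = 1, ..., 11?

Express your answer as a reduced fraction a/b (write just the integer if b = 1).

Answer: 1749/2048

Derivation:
Let f(t,s) = #length-t paths at position s with S_1..S_t all ≥ -4.
f(t,s) = f(t-1,s-1) + f(t-1,s+1) for s ≥ -4; f(t,s) = 0 for s < -4.
t=0: f(0,0)=1
t=1: f(1,-1)=1 f(1,1)=1
t=2: f(2,-2)=1 f(2,0)=2 f(2,2)=1
t=3: f(3,-3)=1 f(3,-1)=3 f(3,1)=3 f(3,3)=1
t=4: f(4,-4)=1 f(4,-2)=4 f(4,0)=6 f(4,2)=4 f(4,4)=1
t=5: f(5,-3)=5 f(5,-1)=10 f(5,1)=10 f(5,3)=5 f(5,5)=1
t=6: f(6,-4)=5 f(6,-2)=15 f(6,0)=20 f(6,2)=15 f(6,4)=6 f(6,6)=1
t=7: f(7,-3)=20 f(7,-1)=35 f(7,1)=35 f(7,3)=21 f(7,5)=7 f(7,7)=1
t=8: f(8,-4)=20 f(8,-2)=55 f(8,0)=70 f(8,2)=56 f(8,4)=28 f(8,6)=8 f(8,8)=1
t=9: f(9,-3)=75 f(9,-1)=125 f(9,1)=126 f(9,3)=84 f(9,5)=36 f(9,7)=9 f(9,9)=1
t=10: f(10,-4)=75 f(10,-2)=200 f(10,0)=251 f(10,2)=210 f(10,4)=120 f(10,6)=45 f(10,8)=10 f(10,10)=1
t=11: f(11,-3)=275 f(11,-1)=451 f(11,1)=461 f(11,3)=330 f(11,5)=165 f(11,7)=55 f(11,9)=11 f(11,11)=1
Σ_s f(11,s) = 1749
P = 1749/2048 = 1749/2048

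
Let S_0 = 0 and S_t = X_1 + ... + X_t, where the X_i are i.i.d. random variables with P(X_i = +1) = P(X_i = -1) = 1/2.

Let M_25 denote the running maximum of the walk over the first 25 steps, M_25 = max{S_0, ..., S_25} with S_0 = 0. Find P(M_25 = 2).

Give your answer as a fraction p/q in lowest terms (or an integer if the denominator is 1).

Answer: 557175/4194304

Derivation:
Let M_25 = max(S_0,...,S_25). Use the reflection principle: for j ≥ 1, #{paths with M_25 ≥ j} = #{S_25 ≥ j} + #{S_25 ≥ j+1}.
By reflection, #{M_25 ≥ 2} = #{S_25 ≥ 2} + #{S_25 ≥ 3} = 11576916 + 11576916 = 23153832.
#{M_25 ≥ 3} = #{S_25 ≥ 3} + #{S_25 ≥ 4} = 11576916 + 7119516 = 18696432.
#{M_25 = 2} = 23153832 - 18696432 = 4457400.
P(M_25 = 2) = 4457400/33554432 = 557175/4194304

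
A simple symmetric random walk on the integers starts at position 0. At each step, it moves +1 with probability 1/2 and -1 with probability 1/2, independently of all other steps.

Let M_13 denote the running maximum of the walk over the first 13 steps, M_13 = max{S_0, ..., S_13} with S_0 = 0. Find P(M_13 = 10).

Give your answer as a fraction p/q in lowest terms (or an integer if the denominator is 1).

Let M_13 = max(S_0,...,S_13). Use the reflection principle: for j ≥ 1, #{paths with M_13 ≥ j} = #{S_13 ≥ j} + #{S_13 ≥ j+1}.
By reflection, #{M_13 ≥ 10} = #{S_13 ≥ 10} + #{S_13 ≥ 11} = 14 + 14 = 28.
#{M_13 ≥ 11} = #{S_13 ≥ 11} + #{S_13 ≥ 12} = 14 + 1 = 15.
#{M_13 = 10} = 28 - 15 = 13.
P(M_13 = 10) = 13/8192 = 13/8192

Answer: 13/8192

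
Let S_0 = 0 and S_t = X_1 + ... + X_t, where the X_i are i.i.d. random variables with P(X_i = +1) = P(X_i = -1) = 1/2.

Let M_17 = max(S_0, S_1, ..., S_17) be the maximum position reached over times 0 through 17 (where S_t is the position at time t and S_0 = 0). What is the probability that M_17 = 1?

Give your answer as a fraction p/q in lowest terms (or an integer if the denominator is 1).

Let M_17 = max(S_0,...,S_17). Use the reflection principle: for j ≥ 1, #{paths with M_17 ≥ j} = #{S_17 ≥ j} + #{S_17 ≥ j+1}.
By reflection, #{M_17 ≥ 1} = #{S_17 ≥ 1} + #{S_17 ≥ 2} = 65536 + 41226 = 106762.
#{M_17 ≥ 2} = #{S_17 ≥ 2} + #{S_17 ≥ 3} = 41226 + 41226 = 82452.
#{M_17 = 1} = 106762 - 82452 = 24310.
P(M_17 = 1) = 24310/131072 = 12155/65536

Answer: 12155/65536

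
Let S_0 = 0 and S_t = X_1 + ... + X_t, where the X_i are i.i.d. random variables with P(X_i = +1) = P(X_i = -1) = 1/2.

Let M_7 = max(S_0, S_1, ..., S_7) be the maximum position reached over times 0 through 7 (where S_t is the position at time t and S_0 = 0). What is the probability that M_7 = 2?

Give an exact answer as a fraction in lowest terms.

Answer: 21/128

Derivation:
Let M_7 = max(S_0,...,S_7). Use the reflection principle: for j ≥ 1, #{paths with M_7 ≥ j} = #{S_7 ≥ j} + #{S_7 ≥ j+1}.
By reflection, #{M_7 ≥ 2} = #{S_7 ≥ 2} + #{S_7 ≥ 3} = 29 + 29 = 58.
#{M_7 ≥ 3} = #{S_7 ≥ 3} + #{S_7 ≥ 4} = 29 + 8 = 37.
#{M_7 = 2} = 58 - 37 = 21.
P(M_7 = 2) = 21/128 = 21/128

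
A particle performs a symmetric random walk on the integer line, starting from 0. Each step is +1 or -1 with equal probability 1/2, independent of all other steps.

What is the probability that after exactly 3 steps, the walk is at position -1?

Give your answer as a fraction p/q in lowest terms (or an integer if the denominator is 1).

To reach position -1 after 3 steps: need 1 step of +1 and 2 of -1.
Favorable paths: C(3,1) = 3
Total paths: 2^3 = 8
P = 3/8 = 3/8

Answer: 3/8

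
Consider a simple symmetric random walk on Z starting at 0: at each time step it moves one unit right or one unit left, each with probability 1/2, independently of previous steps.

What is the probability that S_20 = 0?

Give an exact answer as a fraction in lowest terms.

Answer: 46189/262144

Derivation:
To return to 0 after 20 steps: need exactly 10 steps of +1 and 10 of -1.
Favorable paths: C(20,10) = 184756
Total paths: 2^20 = 1048576
P = 184756/1048576 = 46189/262144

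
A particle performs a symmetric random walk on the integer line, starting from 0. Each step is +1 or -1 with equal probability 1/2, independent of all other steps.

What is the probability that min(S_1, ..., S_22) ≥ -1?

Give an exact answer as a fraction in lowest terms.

Answer: 676039/2097152

Derivation:
Let f(t,s) = #length-t paths at position s with S_1..S_t all ≥ -1.
f(t,s) = f(t-1,s-1) + f(t-1,s+1) for s ≥ -1; f(t,s) = 0 for s < -1.
t=0: f(0,0)=1
t=1: f(1,-1)=1 f(1,1)=1
t=2: f(2,0)=2 f(2,2)=1
t=3: f(3,-1)=2 f(3,1)=3 f(3,3)=1
t=4: f(4,0)=5 f(4,2)=4 f(4,4)=1
t=5: f(5,-1)=5 f(5,1)=9 f(5,3)=5 f(5,5)=1
t=6: f(6,0)=14 f(6,2)=14 f(6,4)=6 f(6,6)=1
t=7: f(7,-1)=14 f(7,1)=28 f(7,3)=20 f(7,5)=7 f(7,7)=1
t=8: f(8,0)=42 f(8,2)=48 f(8,4)=27 f(8,6)=8 f(8,8)=1
t=9: f(9,-1)=42 f(9,1)=90 f(9,3)=75 f(9,5)=35 f(9,7)=9 f(9,9)=1
t=10: f(10,0)=132 f(10,2)=165 f(10,4)=110 f(10,6)=44 f(10,8)=10 f(10,10)=1
t=11: f(11,-1)=132 f(11,1)=297 f(11,3)=275 f(11,5)=154 f(11,7)=54 f(11,9)=11 f(11,11)=1
t=12: f(12,0)=429 f(12,2)=572 f(12,4)=429 f(12,6)=208 f(12,8)=65 f(12,10)=12 f(12,12)=1
t=13: f(13,-1)=429 f(13,1)=1001 f(13,3)=1001 f(13,5)=637 f(13,7)=273 f(13,9)=77 f(13,11)=13 f(13,13)=1
t=14: f(14,0)=1430 f(14,2)=2002 f(14,4)=1638 f(14,6)=910 f(14,8)=350 f(14,10)=90 f(14,12)=14 f(14,14)=1
t=15: f(15,-1)=1430 f(15,1)=3432 f(15,3)=3640 f(15,5)=2548 f(15,7)=1260 f(15,9)=440 f(15,11)=104 f(15,13)=15 f(15,15)=1
t=16: f(16,0)=4862 f(16,2)=7072 f(16,4)=6188 f(16,6)=3808 f(16,8)=1700 f(16,10)=544 f(16,12)=119 f(16,14)=16 f(16,16)=1
t=17: f(17,-1)=4862 f(17,1)=11934 f(17,3)=13260 f(17,5)=9996 f(17,7)=5508 f(17,9)=2244 f(17,11)=663 f(17,13)=135 f(17,15)=17 f(17,17)=1
t=18: f(18,0)=16796 f(18,2)=25194 f(18,4)=23256 f(18,6)=15504 f(18,8)=7752 f(18,10)=2907 f(18,12)=798 f(18,14)=152 f(18,16)=18 f(18,18)=1
t=19: f(19,-1)=16796 f(19,1)=41990 f(19,3)=48450 f(19,5)=38760 f(19,7)=23256 f(19,9)=10659 f(19,11)=3705 f(19,13)=950 f(19,15)=170 f(19,17)=19 f(19,19)=1
t=20: f(20,0)=58786 f(20,2)=90440 f(20,4)=87210 f(20,6)=62016 f(20,8)=33915 f(20,10)=14364 f(20,12)=4655 f(20,14)=1120 f(20,16)=189 f(20,18)=20 f(20,20)=1
t=21: f(21,-1)=58786 f(21,1)=149226 f(21,3)=177650 f(21,5)=149226 f(21,7)=95931 f(21,9)=48279 f(21,11)=19019 f(21,13)=5775 f(21,15)=1309 f(21,17)=209 f(21,19)=21 f(21,21)=1
t=22: f(22,0)=208012 f(22,2)=326876 f(22,4)=326876 f(22,6)=245157 f(22,8)=144210 f(22,10)=67298 f(22,12)=24794 f(22,14)=7084 f(22,16)=1518 f(22,18)=230 f(22,20)=22 f(22,22)=1
Σ_s f(22,s) = 1352078
P = 1352078/4194304 = 676039/2097152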